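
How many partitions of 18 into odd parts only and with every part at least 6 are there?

They are:
11,7
9,9
Counting gives 2.

2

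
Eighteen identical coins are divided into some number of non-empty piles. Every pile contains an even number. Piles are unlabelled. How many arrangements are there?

30

There are too many to list fully; the first 12 (by largest part) are:
18
16,2
14,4
14,2,2
12,6
12,4,2
12,2,2,2
10,8
10,6,2
10,4,4
10,4,2,2
10,2,2,2,2
…and 18 more, for 30 total.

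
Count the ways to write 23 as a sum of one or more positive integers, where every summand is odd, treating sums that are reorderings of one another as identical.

104

There are 104 such partitions.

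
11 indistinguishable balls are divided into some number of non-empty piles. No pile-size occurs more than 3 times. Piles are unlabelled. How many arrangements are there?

38

A partial list (first 12 by largest part):
11
10,1
9,2
9,1,1
8,3
8,2,1
8,1,1,1
7,4
7,3,1
7,2,2
7,2,1,1
6,5
…and 26 more, for 38 total.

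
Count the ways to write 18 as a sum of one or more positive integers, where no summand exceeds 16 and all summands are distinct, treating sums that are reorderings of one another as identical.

A partial list (first 12 by largest part):
16+2
15+3
15+2+1
14+4
14+3+1
13+5
13+4+1
13+3+2
12+6
12+5+1
12+4+2
12+3+2+1
…and 32 more, for 44 total.

44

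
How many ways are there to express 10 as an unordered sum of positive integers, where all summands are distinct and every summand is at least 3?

They are:
10
3,7
4,6
Counting gives 3.

3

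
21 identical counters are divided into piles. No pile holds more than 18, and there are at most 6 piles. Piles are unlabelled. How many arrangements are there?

Counting exhaustively, 327 partitions satisfy the conditions.

327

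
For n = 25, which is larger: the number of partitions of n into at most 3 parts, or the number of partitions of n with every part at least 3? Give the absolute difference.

Partitions of 25 into at most 3 parts: 65.
Partitions of 25 with every part at least 3: 130.
|65 − 130| = 65.

65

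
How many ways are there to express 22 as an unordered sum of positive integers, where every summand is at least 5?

Listing the qualifying partitions of 22:
22
5 + 17
6 + 16
7 + 15
8 + 14
9 + 13
10 + 12
5 + 5 + 12
11 + 11
5 + 6 + 11
5 + 7 + 10
6 + 6 + 10
5 + 8 + 9
6 + 7 + 9
6 + 8 + 8
7 + 7 + 8
5 + 5 + 5 + 7
5 + 5 + 6 + 6
Counting gives 18.

18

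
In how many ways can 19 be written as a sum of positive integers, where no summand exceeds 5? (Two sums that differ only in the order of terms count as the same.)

Systematic enumeration (by largest part, then next-largest, …) yields 164.

164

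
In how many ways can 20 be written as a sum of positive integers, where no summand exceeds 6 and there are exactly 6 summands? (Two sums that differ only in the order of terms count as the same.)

32

There are too many to list fully; the first 12 (by largest part) are:
1, 1, 1, 5, 6, 6
1, 1, 2, 4, 6, 6
1, 1, 3, 3, 6, 6
1, 2, 2, 3, 6, 6
2, 2, 2, 2, 6, 6
1, 1, 2, 5, 5, 6
1, 1, 3, 4, 5, 6
1, 2, 2, 4, 5, 6
1, 2, 3, 3, 5, 6
2, 2, 2, 3, 5, 6
1, 1, 4, 4, 4, 6
1, 2, 3, 4, 4, 6
…and 20 more, for 32 total.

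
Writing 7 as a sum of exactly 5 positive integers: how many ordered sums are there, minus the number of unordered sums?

Compositions: C(6,4) = 15.
Partitions of 7 into exactly 5 parts: 2.
Difference: 15 − 2 = 13.

13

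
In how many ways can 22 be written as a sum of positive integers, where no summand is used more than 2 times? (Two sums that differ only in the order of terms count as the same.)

297

Counting exhaustively, 297 partitions satisfy the conditions.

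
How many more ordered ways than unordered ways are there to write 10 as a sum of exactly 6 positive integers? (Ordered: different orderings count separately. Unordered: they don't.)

121

Compositions: C(9,5) = 126.
Partitions of 10 into exactly 6 parts: 5.
Difference: 126 − 5 = 121.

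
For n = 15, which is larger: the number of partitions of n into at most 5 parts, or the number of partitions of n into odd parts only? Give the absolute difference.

Partitions of 15 into at most 5 parts: 84.
Partitions of 15 into odd parts only: 27.
|84 − 27| = 57.

57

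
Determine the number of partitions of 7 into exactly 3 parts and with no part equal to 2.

Listing the qualifying partitions of 7:
5 + 1 + 1
3 + 3 + 1

2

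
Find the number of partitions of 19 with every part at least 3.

39

A partial list (first 12 by largest part):
19
3,16
4,15
5,14
6,13
3,3,13
7,12
3,4,12
8,11
3,5,11
4,4,11
9,10
…and 27 more, for 39 total.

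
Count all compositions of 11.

1024

There are 10 gaps and each independently is a cut or not, giving 2^10 = 1024.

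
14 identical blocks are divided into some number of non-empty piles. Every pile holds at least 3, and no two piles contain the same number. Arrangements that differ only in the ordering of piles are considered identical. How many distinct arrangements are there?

The partitions of 14 that satisfy the conditions:
14
11+3
10+4
9+5
8+6
7+4+3
6+5+3
That's 7 in total.

7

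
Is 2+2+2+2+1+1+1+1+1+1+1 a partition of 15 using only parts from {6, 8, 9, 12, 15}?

No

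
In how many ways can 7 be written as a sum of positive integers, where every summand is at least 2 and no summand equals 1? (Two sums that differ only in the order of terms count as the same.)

The partitions of 7 that satisfy the conditions:
7
5 + 2
4 + 3
3 + 2 + 2

4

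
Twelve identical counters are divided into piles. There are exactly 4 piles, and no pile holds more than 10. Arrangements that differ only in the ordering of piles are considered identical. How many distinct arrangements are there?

They are:
9, 1, 1, 1
8, 2, 1, 1
7, 3, 1, 1
7, 2, 2, 1
6, 4, 1, 1
6, 3, 2, 1
6, 2, 2, 2
5, 5, 1, 1
5, 4, 2, 1
5, 3, 3, 1
5, 3, 2, 2
4, 4, 3, 1
4, 4, 2, 2
4, 3, 3, 2
3, 3, 3, 3

15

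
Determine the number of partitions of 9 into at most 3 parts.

The partitions of 9 that satisfy the conditions:
9
8+1
7+2
7+1+1
6+3
6+2+1
5+4
5+3+1
5+2+2
4+4+1
4+3+2
3+3+3
That's 12 in total.

12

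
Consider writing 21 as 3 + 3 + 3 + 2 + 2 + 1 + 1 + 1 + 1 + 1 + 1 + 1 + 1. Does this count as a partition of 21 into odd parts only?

No

The parts sum to 21, and the condition 'every summand is odd' is violated.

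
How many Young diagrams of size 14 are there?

135

Enumerating by decreasing first part gives 135 partitions in all.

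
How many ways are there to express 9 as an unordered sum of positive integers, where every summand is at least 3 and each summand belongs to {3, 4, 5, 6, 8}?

3

They are:
3 + 6
4 + 5
3 + 3 + 3
That's 3 in total.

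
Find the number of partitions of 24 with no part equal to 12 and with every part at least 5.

23

Listing the qualifying partitions of 24:
24
5, 19
6, 18
7, 17
8, 16
9, 15
10, 14
5, 5, 14
11, 13
5, 6, 13
5, 8, 11
6, 7, 11
5, 9, 10
6, 8, 10
7, 7, 10
6, 9, 9
7, 8, 9
5, 5, 5, 9
8, 8, 8
5, 5, 6, 8
5, 5, 7, 7
5, 6, 6, 7
6, 6, 6, 6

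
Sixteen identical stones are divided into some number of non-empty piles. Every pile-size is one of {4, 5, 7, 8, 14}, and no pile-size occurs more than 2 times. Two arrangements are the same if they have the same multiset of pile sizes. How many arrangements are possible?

3

Listing the qualifying partitions of 16:
8, 8
4, 4, 8
4, 5, 7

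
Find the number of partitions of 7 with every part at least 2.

4

Enumerating:
7
5,2
4,3
3,2,2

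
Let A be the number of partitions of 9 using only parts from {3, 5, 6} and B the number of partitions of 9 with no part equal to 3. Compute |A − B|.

Partitions of 9 using only parts from {3, 5, 6}: 2.
Partitions of 9 with no part equal to 3: 19.
|2 − 19| = 17.

17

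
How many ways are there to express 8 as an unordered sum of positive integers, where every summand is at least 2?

7

The partitions of 8 that satisfy the conditions:
8
2,6
3,5
4,4
2,2,4
2,3,3
2,2,2,2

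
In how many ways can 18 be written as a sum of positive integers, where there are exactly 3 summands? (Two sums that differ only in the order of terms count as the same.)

27

There are too many to list fully; the first 12 (by largest part) are:
16, 1, 1
15, 2, 1
14, 3, 1
14, 2, 2
13, 4, 1
13, 3, 2
12, 5, 1
12, 4, 2
12, 3, 3
11, 6, 1
11, 5, 2
11, 4, 3
…and 15 more, for 27 total.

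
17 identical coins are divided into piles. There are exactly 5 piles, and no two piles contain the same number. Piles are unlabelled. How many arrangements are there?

2

Listing the qualifying partitions of 17:
7+4+3+2+1
6+5+3+2+1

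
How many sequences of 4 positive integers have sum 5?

Place 3 bars in the 4 internal gaps of a row of 5 dots: C(4,3) = 4.

4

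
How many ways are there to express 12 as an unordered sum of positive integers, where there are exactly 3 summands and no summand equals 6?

Enumerating:
1+1+10
1+2+9
1+3+8
2+2+8
1+4+7
2+3+7
2+5+5
3+4+5
4+4+4
Counting gives 9.

9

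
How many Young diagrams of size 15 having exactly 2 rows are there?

7

Enumerating:
14,1
13,2
12,3
11,4
10,5
9,6
8,7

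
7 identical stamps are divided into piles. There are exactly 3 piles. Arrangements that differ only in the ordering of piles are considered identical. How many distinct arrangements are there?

Enumerating:
1+1+5
1+2+4
1+3+3
2+2+3
Counting gives 4.

4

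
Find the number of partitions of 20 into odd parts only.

64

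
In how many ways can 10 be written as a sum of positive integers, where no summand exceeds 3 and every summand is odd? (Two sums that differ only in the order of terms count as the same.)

4

Enumerating:
3+3+3+1
3+3+1+1+1+1
3+1+1+1+1+1+1+1
1+1+1+1+1+1+1+1+1+1
That's 4 in total.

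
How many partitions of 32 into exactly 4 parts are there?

There are 249 such partitions.

249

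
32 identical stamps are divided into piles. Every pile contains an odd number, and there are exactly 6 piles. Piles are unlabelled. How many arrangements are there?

71

There are 71 such partitions.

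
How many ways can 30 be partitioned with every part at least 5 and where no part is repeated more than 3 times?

67

A partial list (first 12 by largest part):
30
5 + 25
6 + 24
7 + 23
8 + 22
9 + 21
10 + 20
5 + 5 + 20
11 + 19
5 + 6 + 19
12 + 18
5 + 7 + 18
…and 55 more, for 67 total.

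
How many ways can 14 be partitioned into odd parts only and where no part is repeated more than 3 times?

11

They are:
13, 1
11, 3
11, 1, 1, 1
9, 5
9, 3, 1, 1
7, 7
7, 5, 1, 1
7, 3, 3, 1
5, 5, 3, 1
5, 3, 3, 3
5, 3, 3, 1, 1, 1
Counting gives 11.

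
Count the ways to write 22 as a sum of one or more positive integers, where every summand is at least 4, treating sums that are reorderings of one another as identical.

34

A partial list (first 12 by largest part):
22
4, 18
5, 17
6, 16
7, 15
8, 14
4, 4, 14
9, 13
4, 5, 13
10, 12
4, 6, 12
5, 5, 12
…and 22 more, for 34 total.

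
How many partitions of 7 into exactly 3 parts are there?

4

Enumerating:
5 + 1 + 1
4 + 2 + 1
3 + 3 + 1
3 + 2 + 2
Counting gives 4.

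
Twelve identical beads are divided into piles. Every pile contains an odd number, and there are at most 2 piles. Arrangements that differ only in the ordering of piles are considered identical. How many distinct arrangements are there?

Enumerating:
11 + 1
9 + 3
7 + 5

3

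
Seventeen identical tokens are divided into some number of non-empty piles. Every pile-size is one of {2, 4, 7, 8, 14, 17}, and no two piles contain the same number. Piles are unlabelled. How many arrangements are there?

They are:
17
8, 7, 2

2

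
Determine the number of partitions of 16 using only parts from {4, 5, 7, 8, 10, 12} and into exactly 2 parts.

The partitions of 16 that satisfy the conditions:
12+4
8+8
Counting gives 2.

2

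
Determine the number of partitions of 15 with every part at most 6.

Counting exhaustively, 110 partitions satisfy the conditions.

110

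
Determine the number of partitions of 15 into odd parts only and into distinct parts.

They are:
15
1 + 3 + 11
1 + 5 + 9
3 + 5 + 7
That's 4 in total.

4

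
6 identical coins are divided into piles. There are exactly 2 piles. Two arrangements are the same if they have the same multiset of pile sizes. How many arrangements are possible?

They are:
5, 1
4, 2
3, 3
That's 3 in total.

3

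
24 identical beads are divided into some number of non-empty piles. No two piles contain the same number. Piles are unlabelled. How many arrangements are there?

122

A full systematic count gives 122.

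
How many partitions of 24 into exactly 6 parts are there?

There are 199 such partitions.

199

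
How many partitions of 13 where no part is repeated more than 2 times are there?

There are too many to list fully; the first 12 (by largest part) are:
13
12 + 1
11 + 2
11 + 1 + 1
10 + 3
10 + 2 + 1
9 + 4
9 + 3 + 1
9 + 2 + 2
9 + 2 + 1 + 1
8 + 5
8 + 4 + 1
…and 32 more, for 44 total.

44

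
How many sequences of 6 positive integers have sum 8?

Place 5 bars in the 7 internal gaps of a row of 8 dots: C(7,5) = 21.

21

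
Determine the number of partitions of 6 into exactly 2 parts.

3

Enumerating:
1+5
2+4
3+3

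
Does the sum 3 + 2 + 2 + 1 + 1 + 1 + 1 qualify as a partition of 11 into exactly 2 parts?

No

The parts sum to 11, and the condition 'there are exactly 2 summands' is violated.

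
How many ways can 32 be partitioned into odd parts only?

Systematic enumeration (by largest part, then next-largest, …) yields 390.

390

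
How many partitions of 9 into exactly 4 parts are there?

6

The partitions of 9 that satisfy the conditions:
1 + 1 + 1 + 6
1 + 1 + 2 + 5
1 + 1 + 3 + 4
1 + 2 + 2 + 4
1 + 2 + 3 + 3
2 + 2 + 2 + 3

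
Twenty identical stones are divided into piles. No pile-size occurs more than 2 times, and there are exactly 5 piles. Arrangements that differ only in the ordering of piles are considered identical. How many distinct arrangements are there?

57

A partial list (first 12 by largest part):
14 + 2 + 2 + 1 + 1
13 + 3 + 2 + 1 + 1
12 + 4 + 2 + 1 + 1
12 + 3 + 3 + 1 + 1
12 + 3 + 2 + 2 + 1
11 + 5 + 2 + 1 + 1
11 + 4 + 3 + 1 + 1
11 + 4 + 2 + 2 + 1
11 + 3 + 3 + 2 + 1
10 + 6 + 2 + 1 + 1
10 + 5 + 3 + 1 + 1
10 + 5 + 2 + 2 + 1
…and 45 more, for 57 total.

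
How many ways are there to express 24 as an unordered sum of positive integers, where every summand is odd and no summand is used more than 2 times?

30

A partial list (first 12 by largest part):
23+1
21+3
19+5
19+3+1+1
17+7
17+5+1+1
17+3+3+1
15+9
15+7+1+1
15+5+3+1
13+11
13+9+1+1
…and 18 more, for 30 total.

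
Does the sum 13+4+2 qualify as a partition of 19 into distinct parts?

The parts sum to 19, and the condition 'all summands are distinct' holds.

Yes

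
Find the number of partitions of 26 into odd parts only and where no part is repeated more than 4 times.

80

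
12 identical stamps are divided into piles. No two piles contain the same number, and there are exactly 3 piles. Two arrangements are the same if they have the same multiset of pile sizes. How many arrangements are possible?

7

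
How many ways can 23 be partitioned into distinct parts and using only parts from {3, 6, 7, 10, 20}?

Enumerating:
20+3
10+7+6

2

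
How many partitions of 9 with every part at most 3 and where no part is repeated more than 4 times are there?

They are:
3+3+3
3+3+2+1
3+3+1+1+1
3+2+2+2
3+2+2+1+1
3+2+1+1+1+1
2+2+2+2+1
2+2+2+1+1+1
Counting gives 8.

8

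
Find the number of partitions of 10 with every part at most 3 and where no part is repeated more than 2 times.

2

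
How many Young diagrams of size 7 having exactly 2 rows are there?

3

They are:
6 + 1
5 + 2
4 + 3
That's 3 in total.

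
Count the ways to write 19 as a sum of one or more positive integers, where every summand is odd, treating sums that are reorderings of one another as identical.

A partial list (first 12 by largest part):
19
17,1,1
15,3,1
15,1,1,1,1
13,5,1
13,3,3
13,3,1,1,1
13,1,1,1,1,1,1
11,7,1
11,5,3
11,5,1,1,1
11,3,3,1,1
…and 42 more, for 54 total.

54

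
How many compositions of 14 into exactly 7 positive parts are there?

A composition of 14 into 7 positive parts is chosen by placing 6 dividers among the 13 gaps between 14 units: C(13,6) = 1716.

1716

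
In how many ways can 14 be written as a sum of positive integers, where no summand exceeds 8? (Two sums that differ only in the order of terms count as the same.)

116

Counting exhaustively, 116 partitions satisfy the conditions.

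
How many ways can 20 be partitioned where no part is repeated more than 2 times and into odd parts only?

The partitions of 20 that satisfy the conditions:
19, 1
17, 3
15, 5
15, 3, 1, 1
13, 7
13, 5, 1, 1
13, 3, 3, 1
11, 9
11, 7, 1, 1
11, 5, 3, 1
9, 9, 1, 1
9, 7, 3, 1
9, 5, 5, 1
9, 5, 3, 3
7, 7, 5, 1
7, 7, 3, 3
7, 5, 5, 3
7, 5, 3, 3, 1, 1
That's 18 in total.

18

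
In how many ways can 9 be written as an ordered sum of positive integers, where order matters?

Each of the 8 gaps between 9 units is either a break or not: 2^8 = 256.

256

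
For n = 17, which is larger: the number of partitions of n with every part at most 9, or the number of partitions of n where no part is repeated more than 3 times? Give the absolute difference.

Partitions of 17 with every part at most 9: 252.
Partitions of 17 where no part is repeated more than 3 times: 166.
|252 − 166| = 86.

86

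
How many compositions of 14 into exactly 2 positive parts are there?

By stars and bars with positive parts, the count is C(13,1) = 13.

13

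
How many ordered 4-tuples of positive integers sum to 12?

165

Place 3 bars in the 11 internal gaps of a row of 12 dots: C(11,3) = 165.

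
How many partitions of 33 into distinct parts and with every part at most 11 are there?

70

A partial list (first 12 by largest part):
11 + 10 + 9 + 3
11 + 10 + 9 + 2 + 1
11 + 10 + 8 + 4
11 + 10 + 8 + 3 + 1
11 + 10 + 7 + 5
11 + 10 + 7 + 4 + 1
11 + 10 + 7 + 3 + 2
11 + 10 + 6 + 5 + 1
11 + 10 + 6 + 4 + 2
11 + 10 + 6 + 3 + 2 + 1
11 + 10 + 5 + 4 + 3
11 + 10 + 5 + 4 + 2 + 1
…and 58 more, for 70 total.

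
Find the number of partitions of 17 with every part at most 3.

33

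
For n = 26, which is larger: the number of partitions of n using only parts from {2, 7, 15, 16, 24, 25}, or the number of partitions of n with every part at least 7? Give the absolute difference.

Partitions of 26 using only parts from {2, 7, 15, 16, 24, 25}: 5.
Partitions of 26 with every part at least 7: 13.
|5 − 13| = 8.

8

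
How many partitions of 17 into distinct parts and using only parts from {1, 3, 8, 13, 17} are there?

The partitions of 17 that satisfy the conditions:
17
1,3,13
Counting gives 2.

2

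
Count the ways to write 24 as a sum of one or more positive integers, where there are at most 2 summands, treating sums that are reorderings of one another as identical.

13

They are:
24
23,1
22,2
21,3
20,4
19,5
18,6
17,7
16,8
15,9
14,10
13,11
12,12
Counting gives 13.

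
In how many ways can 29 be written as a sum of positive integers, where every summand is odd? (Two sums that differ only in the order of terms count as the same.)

256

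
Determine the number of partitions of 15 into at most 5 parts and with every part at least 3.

17

The partitions of 15 that satisfy the conditions:
15
3, 12
4, 11
5, 10
6, 9
3, 3, 9
7, 8
3, 4, 8
3, 5, 7
4, 4, 7
3, 6, 6
4, 5, 6
3, 3, 3, 6
5, 5, 5
3, 3, 4, 5
3, 4, 4, 4
3, 3, 3, 3, 3
Counting gives 17.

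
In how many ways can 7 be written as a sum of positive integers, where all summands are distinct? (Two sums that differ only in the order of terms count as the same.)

Enumerating:
7
6 + 1
5 + 2
4 + 3
4 + 2 + 1

5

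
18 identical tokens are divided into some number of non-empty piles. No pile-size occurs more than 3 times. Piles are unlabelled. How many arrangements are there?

A full systematic count gives 208.

208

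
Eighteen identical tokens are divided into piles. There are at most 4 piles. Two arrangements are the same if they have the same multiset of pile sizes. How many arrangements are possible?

Systematic enumeration (by largest part, then next-largest, …) yields 84.

84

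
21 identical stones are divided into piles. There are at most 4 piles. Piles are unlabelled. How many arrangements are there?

A full systematic count gives 120.

120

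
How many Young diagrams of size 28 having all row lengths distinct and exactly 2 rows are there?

Listing the qualifying partitions of 28:
27, 1
26, 2
25, 3
24, 4
23, 5
22, 6
21, 7
20, 8
19, 9
18, 10
17, 11
16, 12
15, 13
Counting gives 13.

13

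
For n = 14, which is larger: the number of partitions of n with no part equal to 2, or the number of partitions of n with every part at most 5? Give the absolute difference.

Partitions of 14 with no part equal to 2: 58.
Partitions of 14 with every part at most 5: 70.
|58 − 70| = 12.

12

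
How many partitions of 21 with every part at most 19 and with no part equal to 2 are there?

Enumerating by decreasing first part gives 300 partitions in all.

300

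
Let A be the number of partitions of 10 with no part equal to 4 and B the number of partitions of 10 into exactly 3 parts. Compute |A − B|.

23

Partitions of 10 with no part equal to 4: 31.
Partitions of 10 into exactly 3 parts: 8.
|31 − 8| = 23.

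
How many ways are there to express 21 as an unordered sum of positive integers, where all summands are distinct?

76

Counting exhaustively, 76 partitions satisfy the conditions.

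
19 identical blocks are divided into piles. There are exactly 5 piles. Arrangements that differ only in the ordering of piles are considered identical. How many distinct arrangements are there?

A partial list (first 12 by largest part):
1,1,1,1,15
1,1,1,2,14
1,1,1,3,13
1,1,2,2,13
1,1,1,4,12
1,1,2,3,12
1,2,2,2,12
1,1,1,5,11
1,1,2,4,11
1,1,3,3,11
1,2,2,3,11
2,2,2,2,11
…and 58 more, for 70 total.

70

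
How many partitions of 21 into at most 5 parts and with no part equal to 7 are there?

174

Enumerating by decreasing first part gives 174 partitions in all.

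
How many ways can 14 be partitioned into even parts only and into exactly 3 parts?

Enumerating:
10 + 2 + 2
8 + 4 + 2
6 + 6 + 2
6 + 4 + 4

4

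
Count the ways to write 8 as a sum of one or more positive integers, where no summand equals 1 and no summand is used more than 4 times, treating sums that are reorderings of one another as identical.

Listing the qualifying partitions of 8:
8
6, 2
5, 3
4, 4
4, 2, 2
3, 3, 2
2, 2, 2, 2

7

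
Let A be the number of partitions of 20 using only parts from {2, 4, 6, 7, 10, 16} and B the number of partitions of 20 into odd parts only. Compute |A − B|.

Partitions of 20 using only parts from {2, 4, 6, 7, 10, 16}: 25.
Partitions of 20 into odd parts only: 64.
|25 − 64| = 39.

39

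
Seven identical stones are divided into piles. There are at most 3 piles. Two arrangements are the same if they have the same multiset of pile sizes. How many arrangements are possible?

Listing the qualifying partitions of 7:
7
6,1
5,2
5,1,1
4,3
4,2,1
3,3,1
3,2,2
That's 8 in total.

8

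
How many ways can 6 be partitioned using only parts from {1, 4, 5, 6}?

4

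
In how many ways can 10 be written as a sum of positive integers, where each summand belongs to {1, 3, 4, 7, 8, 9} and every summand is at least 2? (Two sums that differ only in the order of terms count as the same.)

2

Listing the qualifying partitions of 10:
3, 7
3, 3, 4
That's 2 in total.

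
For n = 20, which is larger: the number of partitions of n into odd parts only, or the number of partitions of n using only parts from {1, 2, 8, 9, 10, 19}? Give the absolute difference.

22

Partitions of 20 into odd parts only: 64.
Partitions of 20 using only parts from {1, 2, 8, 9, 10, 19}: 42.
|64 − 42| = 22.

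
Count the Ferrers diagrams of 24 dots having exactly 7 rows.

Direct enumeration gives 201 partitions.

201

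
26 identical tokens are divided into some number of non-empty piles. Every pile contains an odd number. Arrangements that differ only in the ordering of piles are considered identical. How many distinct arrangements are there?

165

There are 165 such partitions.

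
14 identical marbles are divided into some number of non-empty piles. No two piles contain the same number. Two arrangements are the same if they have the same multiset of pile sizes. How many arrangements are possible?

22

Listing the qualifying partitions of 14:
14
13+1
12+2
11+3
11+2+1
10+4
10+3+1
9+5
9+4+1
9+3+2
8+6
8+5+1
8+4+2
8+3+2+1
7+6+1
7+5+2
7+4+3
7+4+2+1
6+5+3
6+5+2+1
6+4+3+1
5+4+3+2
That's 22 in total.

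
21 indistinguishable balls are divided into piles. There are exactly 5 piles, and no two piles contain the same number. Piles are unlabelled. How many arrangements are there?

10

Listing the qualifying partitions of 21:
1,2,3,4,11
1,2,3,5,10
1,2,3,6,9
1,2,4,5,9
1,2,3,7,8
1,2,4,6,8
1,3,4,5,8
1,2,5,6,7
1,3,4,6,7
2,3,4,5,7
That's 10 in total.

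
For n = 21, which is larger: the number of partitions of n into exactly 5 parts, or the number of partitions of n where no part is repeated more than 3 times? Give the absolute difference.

294

Partitions of 21 into exactly 5 parts: 101.
Partitions of 21 where no part is repeated more than 3 times: 395.
|101 − 395| = 294.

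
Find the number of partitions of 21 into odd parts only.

Direct enumeration gives 76 partitions.

76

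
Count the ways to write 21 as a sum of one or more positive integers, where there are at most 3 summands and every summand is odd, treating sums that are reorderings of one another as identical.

They are:
21
19, 1, 1
17, 3, 1
15, 5, 1
15, 3, 3
13, 7, 1
13, 5, 3
11, 9, 1
11, 7, 3
11, 5, 5
9, 9, 3
9, 7, 5
7, 7, 7
That's 13 in total.

13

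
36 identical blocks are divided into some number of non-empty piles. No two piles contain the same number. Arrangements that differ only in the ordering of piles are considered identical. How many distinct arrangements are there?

668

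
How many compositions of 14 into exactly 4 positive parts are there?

286

Place 3 bars in the 13 internal gaps of a row of 14 dots: C(13,3) = 286.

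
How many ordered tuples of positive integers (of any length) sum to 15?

The number of compositions of n is 2^(n−1); here 2^14 = 16384.

16384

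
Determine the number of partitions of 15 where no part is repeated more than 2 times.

70

There are too many to list fully; the first 12 (by largest part) are:
15
14,1
13,2
13,1,1
12,3
12,2,1
11,4
11,3,1
11,2,2
11,2,1,1
10,5
10,4,1
…and 58 more, for 70 total.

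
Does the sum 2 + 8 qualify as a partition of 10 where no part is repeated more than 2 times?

Yes

The parts sum to 10, and the condition 'no summand is used more than 2 times' holds.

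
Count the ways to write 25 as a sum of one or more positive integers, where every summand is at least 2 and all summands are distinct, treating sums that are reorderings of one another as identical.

76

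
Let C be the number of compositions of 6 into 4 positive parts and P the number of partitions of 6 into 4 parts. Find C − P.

8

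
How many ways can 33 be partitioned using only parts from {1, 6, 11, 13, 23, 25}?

Enumerating:
25+6+1+1
25+1+1+1+1+1+1+1+1
23+6+1+1+1+1
23+1+1+1+1+1+1+1+1+1+1
13+13+6+1
13+13+1+1+1+1+1+1+1
13+11+6+1+1+1
13+11+1+1+1+1+1+1+1+1+1
13+6+6+6+1+1
13+6+6+1+1+1+1+1+1+1+1
13+6+1+1+1+1+1+1+1+1+1+1+1+1+1+1
13+1+1+1+1+1+1+1+1+1+1+1+1+1+1+1+1+1+1+1+1
11+11+11
11+11+6+1+1+1+1+1
11+11+1+1+1+1+1+1+1+1+1+1+1
11+6+6+6+1+1+1+1
11+6+6+1+1+1+1+1+1+1+1+1+1
11+6+1+1+1+1+1+1+1+1+1+1+1+1+1+1+1+1
11+1+1+1+1+1+1+1+1+1+1+1+1+1+1+1+1+1+1+1+1+1+1
6+6+6+6+6+1+1+1
6+6+6+6+1+1+1+1+1+1+1+1+1
6+6+6+1+1+1+1+1+1+1+1+1+1+1+1+1+1+1
6+6+1+1+1+1+1+1+1+1+1+1+1+1+1+1+1+1+1+1+1+1+1
6+1+1+1+1+1+1+1+1+1+1+1+1+1+1+1+1+1+1+1+1+1+1+1+1+1+1+1
1+1+1+1+1+1+1+1+1+1+1+1+1+1+1+1+1+1+1+1+1+1+1+1+1+1+1+1+1+1+1+1+1
Counting gives 25.

25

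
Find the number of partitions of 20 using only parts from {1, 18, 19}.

They are:
19, 1
18, 1, 1
1, 1, 1, 1, 1, 1, 1, 1, 1, 1, 1, 1, 1, 1, 1, 1, 1, 1, 1, 1
Counting gives 3.

3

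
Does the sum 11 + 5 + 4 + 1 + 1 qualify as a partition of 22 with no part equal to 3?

The parts sum to 22, and the condition 'no summand equals 3' holds.

Yes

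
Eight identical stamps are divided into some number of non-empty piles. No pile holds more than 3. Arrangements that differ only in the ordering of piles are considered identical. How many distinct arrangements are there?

10

Enumerating:
3+3+2
3+3+1+1
3+2+2+1
3+2+1+1+1
3+1+1+1+1+1
2+2+2+2
2+2+2+1+1
2+2+1+1+1+1
2+1+1+1+1+1+1
1+1+1+1+1+1+1+1
That's 10 in total.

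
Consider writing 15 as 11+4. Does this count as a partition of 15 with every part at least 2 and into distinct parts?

Yes

The parts sum to 15, and the condition 'every summand is at least 2' holds; the condition 'all summands are distinct' holds.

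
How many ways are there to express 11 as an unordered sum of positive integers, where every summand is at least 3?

6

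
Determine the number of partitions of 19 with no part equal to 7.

413

Enumerating by decreasing first part gives 413 partitions in all.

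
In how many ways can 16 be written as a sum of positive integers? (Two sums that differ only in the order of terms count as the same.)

231

A full systematic count gives 231.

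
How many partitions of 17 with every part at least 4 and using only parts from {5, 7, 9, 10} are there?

They are:
10+7
7+5+5
Counting gives 2.

2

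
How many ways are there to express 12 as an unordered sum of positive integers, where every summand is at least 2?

21

Enumerating:
12
10 + 2
9 + 3
8 + 4
8 + 2 + 2
7 + 5
7 + 3 + 2
6 + 6
6 + 4 + 2
6 + 3 + 3
6 + 2 + 2 + 2
5 + 5 + 2
5 + 4 + 3
5 + 3 + 2 + 2
4 + 4 + 4
4 + 4 + 2 + 2
4 + 3 + 3 + 2
4 + 2 + 2 + 2 + 2
3 + 3 + 3 + 3
3 + 3 + 2 + 2 + 2
2 + 2 + 2 + 2 + 2 + 2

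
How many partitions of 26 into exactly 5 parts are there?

221

Enumerating by decreasing first part gives 221 partitions in all.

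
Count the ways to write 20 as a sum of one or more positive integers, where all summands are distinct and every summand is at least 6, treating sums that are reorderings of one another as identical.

5

The partitions of 20 that satisfy the conditions:
20
14, 6
13, 7
12, 8
11, 9
Counting gives 5.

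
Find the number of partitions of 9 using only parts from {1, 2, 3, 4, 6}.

Listing the qualifying partitions of 9:
6,3
6,2,1
6,1,1,1
4,4,1
4,3,2
4,3,1,1
4,2,2,1
4,2,1,1,1
4,1,1,1,1,1
3,3,3
3,3,2,1
3,3,1,1,1
3,2,2,2
3,2,2,1,1
3,2,1,1,1,1
3,1,1,1,1,1,1
2,2,2,2,1
2,2,2,1,1,1
2,2,1,1,1,1,1
2,1,1,1,1,1,1,1
1,1,1,1,1,1,1,1,1

21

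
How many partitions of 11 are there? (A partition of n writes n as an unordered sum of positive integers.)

56

There are too many to list fully; the first 12 (by largest part) are:
11
10 + 1
9 + 2
9 + 1 + 1
8 + 3
8 + 2 + 1
8 + 1 + 1 + 1
7 + 4
7 + 3 + 1
7 + 2 + 2
7 + 2 + 1 + 1
7 + 1 + 1 + 1 + 1
…and 44 more, for 56 total.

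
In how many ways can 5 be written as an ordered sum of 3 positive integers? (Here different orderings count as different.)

Place 2 bars in the 4 internal gaps of a row of 5 dots: C(4,2) = 6.

6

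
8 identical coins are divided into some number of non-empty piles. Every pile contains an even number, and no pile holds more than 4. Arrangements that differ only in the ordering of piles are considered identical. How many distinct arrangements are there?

3

They are:
4,4
4,2,2
2,2,2,2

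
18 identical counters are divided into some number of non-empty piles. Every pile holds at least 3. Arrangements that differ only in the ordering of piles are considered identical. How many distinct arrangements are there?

33

There are too many to list fully; the first 12 (by largest part) are:
18
3+15
4+14
5+13
6+12
3+3+12
7+11
3+4+11
8+10
3+5+10
4+4+10
9+9
…and 21 more, for 33 total.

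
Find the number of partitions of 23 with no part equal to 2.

463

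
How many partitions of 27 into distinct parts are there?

Enumerating by decreasing first part gives 192 partitions in all.

192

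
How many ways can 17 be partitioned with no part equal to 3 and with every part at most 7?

There are 96 such partitions.

96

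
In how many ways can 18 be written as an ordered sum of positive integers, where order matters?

The number of compositions of n is 2^(n−1); here 2^17 = 131072.

131072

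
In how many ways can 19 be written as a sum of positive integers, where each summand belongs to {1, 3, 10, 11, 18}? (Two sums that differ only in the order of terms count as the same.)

The partitions of 19 that satisfy the conditions:
18 + 1
11 + 3 + 3 + 1 + 1
11 + 3 + 1 + 1 + 1 + 1 + 1
11 + 1 + 1 + 1 + 1 + 1 + 1 + 1 + 1
10 + 3 + 3 + 3
10 + 3 + 3 + 1 + 1 + 1
10 + 3 + 1 + 1 + 1 + 1 + 1 + 1
10 + 1 + 1 + 1 + 1 + 1 + 1 + 1 + 1 + 1
3 + 3 + 3 + 3 + 3 + 3 + 1
3 + 3 + 3 + 3 + 3 + 1 + 1 + 1 + 1
3 + 3 + 3 + 3 + 1 + 1 + 1 + 1 + 1 + 1 + 1
3 + 3 + 3 + 1 + 1 + 1 + 1 + 1 + 1 + 1 + 1 + 1 + 1
3 + 3 + 1 + 1 + 1 + 1 + 1 + 1 + 1 + 1 + 1 + 1 + 1 + 1 + 1
3 + 1 + 1 + 1 + 1 + 1 + 1 + 1 + 1 + 1 + 1 + 1 + 1 + 1 + 1 + 1 + 1
1 + 1 + 1 + 1 + 1 + 1 + 1 + 1 + 1 + 1 + 1 + 1 + 1 + 1 + 1 + 1 + 1 + 1 + 1
That's 15 in total.

15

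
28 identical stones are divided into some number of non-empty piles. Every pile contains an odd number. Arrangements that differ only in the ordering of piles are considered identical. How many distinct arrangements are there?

222

There are 222 such partitions.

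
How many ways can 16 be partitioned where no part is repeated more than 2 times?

Systematic enumeration (by largest part, then next-largest, …) yields 89.

89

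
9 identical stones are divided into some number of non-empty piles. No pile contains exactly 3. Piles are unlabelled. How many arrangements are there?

19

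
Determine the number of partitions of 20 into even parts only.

42

There are too many to list fully; the first 12 (by largest part) are:
20
18,2
16,4
16,2,2
14,6
14,4,2
14,2,2,2
12,8
12,6,2
12,4,4
12,4,2,2
12,2,2,2,2
…and 30 more, for 42 total.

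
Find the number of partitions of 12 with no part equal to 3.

47

There are too many to list fully; the first 12 (by largest part) are:
12
11+1
10+2
10+1+1
9+2+1
9+1+1+1
8+4
8+2+2
8+2+1+1
8+1+1+1+1
7+5
7+4+1
…and 35 more, for 47 total.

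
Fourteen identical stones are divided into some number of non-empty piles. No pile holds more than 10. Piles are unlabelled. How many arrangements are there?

128

There are 128 such partitions.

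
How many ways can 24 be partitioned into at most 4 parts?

Systematic enumeration (by largest part, then next-largest, …) yields 169.

169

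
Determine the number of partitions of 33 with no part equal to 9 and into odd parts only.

Counting exhaustively, 326 partitions satisfy the conditions.

326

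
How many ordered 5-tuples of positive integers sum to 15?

1001

Place 4 bars in the 14 internal gaps of a row of 15 dots: C(14,4) = 1001.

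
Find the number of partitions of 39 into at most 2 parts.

20

They are:
39
38, 1
37, 2
36, 3
35, 4
34, 5
33, 6
32, 7
31, 8
30, 9
29, 10
28, 11
27, 12
26, 13
25, 14
24, 15
23, 16
22, 17
21, 18
20, 19
That's 20 in total.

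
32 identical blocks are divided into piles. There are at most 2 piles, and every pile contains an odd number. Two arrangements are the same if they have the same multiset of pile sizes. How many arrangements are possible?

Enumerating:
1,31
3,29
5,27
7,25
9,23
11,21
13,19
15,17

8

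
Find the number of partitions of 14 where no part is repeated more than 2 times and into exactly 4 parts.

19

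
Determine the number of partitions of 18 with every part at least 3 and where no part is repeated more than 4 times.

32

There are too many to list fully; the first 12 (by largest part) are:
18
15,3
14,4
13,5
12,6
12,3,3
11,7
11,4,3
10,8
10,5,3
10,4,4
9,9
…and 20 more, for 32 total.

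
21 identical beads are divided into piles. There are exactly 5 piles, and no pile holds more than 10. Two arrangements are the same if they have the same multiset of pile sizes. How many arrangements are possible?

Enumerating by decreasing first part gives 74 partitions in all.

74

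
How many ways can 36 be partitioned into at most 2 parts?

19

The partitions of 36 that satisfy the conditions:
36
1, 35
2, 34
3, 33
4, 32
5, 31
6, 30
7, 29
8, 28
9, 27
10, 26
11, 25
12, 24
13, 23
14, 22
15, 21
16, 20
17, 19
18, 18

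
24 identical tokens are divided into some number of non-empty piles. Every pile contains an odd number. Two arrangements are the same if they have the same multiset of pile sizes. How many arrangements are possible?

A full systematic count gives 122.

122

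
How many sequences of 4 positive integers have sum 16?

455

A composition of 16 into 4 positive parts is chosen by placing 3 dividers among the 15 gaps between 16 units: C(15,3) = 455.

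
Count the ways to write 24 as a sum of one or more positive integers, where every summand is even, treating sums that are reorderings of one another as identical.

Counting exhaustively, 77 partitions satisfy the conditions.

77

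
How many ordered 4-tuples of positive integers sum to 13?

220

Place 3 bars in the 12 internal gaps of a row of 13 dots: C(12,3) = 220.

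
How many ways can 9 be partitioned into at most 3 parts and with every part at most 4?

The partitions of 9 that satisfy the conditions:
4+4+1
4+3+2
3+3+3
Counting gives 3.

3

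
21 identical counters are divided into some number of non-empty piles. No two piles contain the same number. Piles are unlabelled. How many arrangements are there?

There are 76 such partitions.

76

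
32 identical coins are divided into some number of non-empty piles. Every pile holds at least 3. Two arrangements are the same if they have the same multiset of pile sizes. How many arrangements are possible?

468

There are 468 such partitions.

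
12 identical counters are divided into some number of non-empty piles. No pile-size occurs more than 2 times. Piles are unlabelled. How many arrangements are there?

36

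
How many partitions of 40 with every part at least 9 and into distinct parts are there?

26

There are too many to list fully; the first 12 (by largest part) are:
40
31,9
30,10
29,11
28,12
27,13
26,14
25,15
24,16
23,17
22,18
21,19
…and 14 more, for 26 total.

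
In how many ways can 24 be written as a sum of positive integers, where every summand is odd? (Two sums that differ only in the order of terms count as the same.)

122

A full systematic count gives 122.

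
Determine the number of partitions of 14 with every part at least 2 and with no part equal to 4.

They are:
14
12+2
11+3
10+2+2
9+5
9+3+2
8+6
8+3+3
8+2+2+2
7+7
7+5+2
7+3+2+2
6+6+2
6+5+3
6+3+3+2
6+2+2+2+2
5+5+2+2
5+3+3+3
5+3+2+2+2
3+3+3+3+2
3+3+2+2+2+2
2+2+2+2+2+2+2

22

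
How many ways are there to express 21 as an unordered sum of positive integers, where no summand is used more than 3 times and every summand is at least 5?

15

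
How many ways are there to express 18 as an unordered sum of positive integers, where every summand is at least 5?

9

Listing the qualifying partitions of 18:
18
13,5
12,6
11,7
10,8
9,9
8,5,5
7,6,5
6,6,6
That's 9 in total.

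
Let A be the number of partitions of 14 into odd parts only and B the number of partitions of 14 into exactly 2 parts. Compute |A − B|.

Partitions of 14 into odd parts only: 22.
Partitions of 14 into exactly 2 parts: 7.
|22 − 7| = 15.

15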